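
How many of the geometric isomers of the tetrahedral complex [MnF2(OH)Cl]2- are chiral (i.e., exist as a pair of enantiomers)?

0

In a tetrahedral complex all four positions are equivalent and every pair of ligands is adjacent — there is no cis/trans distinction.
Only one geometric arrangement is possible.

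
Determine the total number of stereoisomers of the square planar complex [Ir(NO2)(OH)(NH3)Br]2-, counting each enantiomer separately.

In a square planar complex each vertex has one trans partner and two cis neighbours.
Working through the distinct placements yields 3 geometric isomers: (Br/NO2 trans, NH3/OH trans); (Br/OH trans, NH3/NO2 trans); (Br/NH3 trans, NO2/OH trans).
Each arrangement has an internal mirror plane or centre of symmetry, so none is chiral.

3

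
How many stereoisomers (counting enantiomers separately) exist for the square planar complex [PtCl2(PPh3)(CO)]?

A square has two trans pairs of vertices; adjacent vertices are cis.
The distinct arrangements are (2 in all): Cl cis; Cl trans.
Each arrangement has an internal mirror plane or centre of symmetry, so none is chiral.

2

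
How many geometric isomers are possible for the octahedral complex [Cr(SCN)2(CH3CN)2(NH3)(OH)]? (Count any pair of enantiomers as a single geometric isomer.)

6

In an octahedral complex each vertex has one trans partner and four cis neighbours.
Systematic placement gives 6 geometric isomers: SCN trans, CH3CN trans; SCN cis, CH3CN trans; SCN trans, CH3CN cis; SCN cis, CH3CN cis (3 arrangements, 2 chiral).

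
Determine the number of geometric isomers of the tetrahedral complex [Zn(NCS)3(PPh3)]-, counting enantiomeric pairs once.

1

Only one geometric arrangement is possible.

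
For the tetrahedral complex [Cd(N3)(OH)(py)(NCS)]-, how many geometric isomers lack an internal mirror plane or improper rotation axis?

All four vertices of a tetrahedron are equivalent and mutually adjacent, so cis/trans isomerism cannot arise.
Only one geometric arrangement is possible; it has no improper symmetry element, so it exists as a pair of enantiomers (2 stereoisomers).

1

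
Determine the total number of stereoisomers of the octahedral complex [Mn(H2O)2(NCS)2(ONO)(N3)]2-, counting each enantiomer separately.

8

The six octahedral sites form three mutually perpendicular trans pairs.
Working through the distinct placements yields 6 geometric isomers: H2O trans, NCS cis; H2O trans, NCS trans; H2O cis, NCS cis (3 arrangements, 2 chiral); H2O cis, NCS trans.
Of these, 2 lack any improper symmetry element and so occur as enantiomeric pairs, giving 6 + 2 = 8 stereoisomers in total.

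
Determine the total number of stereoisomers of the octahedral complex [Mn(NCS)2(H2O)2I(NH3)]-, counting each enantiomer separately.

In an octahedral complex each vertex has one trans partner and four cis neighbours.
The distinct arrangements are (6 in all): NCS cis, H2O trans; NCS trans, H2O trans; NCS cis, H2O cis (3 arrangements, 2 chiral); NCS trans, H2O cis.
Of these, 2 lack any improper symmetry element and so occur as enantiomeric pairs, giving 6 + 2 = 8 stereoisomers in total.

8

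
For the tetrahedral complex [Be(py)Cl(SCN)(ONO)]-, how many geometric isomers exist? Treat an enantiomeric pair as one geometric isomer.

In a tetrahedral complex all four positions are equivalent and every pair of ligands is adjacent — there is no cis/trans distinction.
Only one geometric arrangement is possible; it has no improper symmetry element, so it exists as a pair of enantiomers (2 stereoisomers).

1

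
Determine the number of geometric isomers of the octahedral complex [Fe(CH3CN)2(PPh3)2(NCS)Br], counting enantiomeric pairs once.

Systematic placement gives 6 geometric isomers: CH3CN cis, PPh3 trans; CH3CN cis, PPh3 cis (3 arrangements, 2 chiral); CH3CN trans, PPh3 trans; CH3CN trans, PPh3 cis.

6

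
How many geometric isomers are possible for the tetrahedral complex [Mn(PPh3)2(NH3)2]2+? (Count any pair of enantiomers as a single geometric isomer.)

All four vertices of a tetrahedron are equivalent and mutually adjacent, so cis/trans isomerism cannot arise.
Only one geometric arrangement is possible.

1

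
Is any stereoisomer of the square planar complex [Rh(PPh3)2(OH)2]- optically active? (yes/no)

In a square planar complex each vertex has one trans partner and two cis neighbours.
Working through the distinct placements yields 2 geometric isomers: PPh3 cis; PPh3 trans.
Each arrangement has an internal mirror plane or centre of symmetry, so none is chiral.

no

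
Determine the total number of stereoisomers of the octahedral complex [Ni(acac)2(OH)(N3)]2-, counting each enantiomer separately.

In an octahedral complex each vertex has one trans partner and four cis neighbours.
Each acac is bidentate and must span two cis positions.
Systematic placement gives 2 geometric isomers: OH and N3 mutually trans; OH and N3 mutually cis (chiral).
One of these lacks any improper symmetry element and so occurs as an enantiomeric pair, giving 2 + 1 = 3 stereoisomers in total.

3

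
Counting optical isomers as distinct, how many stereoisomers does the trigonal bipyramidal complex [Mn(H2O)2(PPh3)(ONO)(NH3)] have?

In a trigonal bipyramid the two axial positions differ from the three equatorial ones.
Systematic enumeration (placing each ligand type in turn and discarding arrangements equivalent by rotation or reflection) gives 7 geometric isomers.
Of these, 3 lack any improper symmetry element and so occur as enantiomeric pairs, giving 7 + 3 = 10 stereoisomers in total.

10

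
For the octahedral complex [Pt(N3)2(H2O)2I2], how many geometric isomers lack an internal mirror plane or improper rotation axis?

1

In an octahedral complex each vertex has one trans partner and four cis neighbours.
Working through the distinct placements yields 5 geometric isomers: N3 trans, H2O trans, I trans; N3 cis, H2O trans, I cis; N3 trans, H2O cis, I cis; N3 cis, H2O cis, I cis (chiral); N3 cis, H2O cis, I trans.
One of these lacks any improper symmetry element and so occurs as an enantiomeric pair, giving 5 + 1 = 6 stereoisomers in total.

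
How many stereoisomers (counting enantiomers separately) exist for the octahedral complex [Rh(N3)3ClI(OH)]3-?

5

An octahedron has six vertices in three trans pairs; every non-trans pair is cis.
Systematic placement gives 4 geometric isomers: N3 mer (3 arrangements); N3 fac (chiral).
One of these lacks any improper symmetry element and so occurs as an enantiomeric pair, giving 4 + 1 = 5 stereoisomers in total.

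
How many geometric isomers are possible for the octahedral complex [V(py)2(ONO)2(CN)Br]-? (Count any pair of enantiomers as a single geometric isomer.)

6

An octahedron has six vertices in three trans pairs; every non-trans pair is cis.
Systematic placement gives 6 geometric isomers: py trans, ONO trans; py cis, ONO cis (3 arrangements, 2 chiral); py trans, ONO cis; py cis, ONO trans.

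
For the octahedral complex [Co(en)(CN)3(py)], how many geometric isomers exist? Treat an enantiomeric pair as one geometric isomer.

Each en is bidentate and must span two cis positions.
Systematic placement gives 2 geometric isomers: CN mer; CN fac.

2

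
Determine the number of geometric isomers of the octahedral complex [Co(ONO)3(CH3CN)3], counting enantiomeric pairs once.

2

In an octahedral complex each vertex has one trans partner and four cis neighbours.
Working through the distinct placements yields 2 geometric isomers: ONO mer; ONO fac.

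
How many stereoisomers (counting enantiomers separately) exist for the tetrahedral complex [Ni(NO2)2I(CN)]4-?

In a tetrahedral complex all four positions are equivalent and every pair of ligands is adjacent — there is no cis/trans distinction.
Only one geometric arrangement is possible.

1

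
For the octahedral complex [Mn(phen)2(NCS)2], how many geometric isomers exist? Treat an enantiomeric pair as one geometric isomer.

The six octahedral sites form three mutually perpendicular trans pairs.
Each phen is bidentate and must span two cis positions.
The distinct arrangements are (2 in all): NCS trans; NCS cis (chiral).

2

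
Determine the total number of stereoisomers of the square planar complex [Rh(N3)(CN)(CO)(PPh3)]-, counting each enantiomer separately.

In a square planar complex each vertex has one trans partner and two cis neighbours.
Systematic placement gives 3 geometric isomers: (CN/N3 trans, CO/PPh3 trans); (CN/PPh3 trans, CO/N3 trans); (CN/CO trans, N3/PPh3 trans).
Each arrangement has an internal mirror plane or centre of symmetry, so none is chiral.

3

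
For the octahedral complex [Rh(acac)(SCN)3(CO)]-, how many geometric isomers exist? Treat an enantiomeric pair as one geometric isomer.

An octahedron has six vertices in three trans pairs; every non-trans pair is cis.
Each acac is bidentate and must span two cis positions.
The distinct arrangements are (2 in all): SCN fac; SCN mer.

2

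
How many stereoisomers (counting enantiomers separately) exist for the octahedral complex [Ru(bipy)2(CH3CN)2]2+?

3

Each bipy is bidentate and must span two cis positions.
The distinct arrangements are (2 in all): CH3CN trans; CH3CN cis (chiral).
One of these lacks any improper symmetry element and so occurs as an enantiomeric pair, giving 2 + 1 = 3 stereoisomers in total.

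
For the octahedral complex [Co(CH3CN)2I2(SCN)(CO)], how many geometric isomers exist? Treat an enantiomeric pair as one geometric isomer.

In an octahedral complex each vertex has one trans partner and four cis neighbours.
Working through the distinct placements yields 6 geometric isomers: CH3CN trans, I cis; CH3CN trans, I trans; CH3CN cis, I cis (3 arrangements, 2 chiral); CH3CN cis, I trans.

6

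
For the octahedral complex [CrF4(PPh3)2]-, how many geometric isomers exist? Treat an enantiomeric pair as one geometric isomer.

2

Systematic placement gives 2 geometric isomers: PPh3 trans; PPh3 cis.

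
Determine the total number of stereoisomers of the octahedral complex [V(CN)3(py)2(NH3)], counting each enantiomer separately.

Working through the distinct placements yields 3 geometric isomers: CN mer, py trans; CN mer, py cis; CN fac, py cis.
Each arrangement has an internal mirror plane or centre of symmetry, so none is chiral.

3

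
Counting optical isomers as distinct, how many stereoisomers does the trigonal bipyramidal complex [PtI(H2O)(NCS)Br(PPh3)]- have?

A trigonal bipyramid has two axial and three equatorial sites, which are chemically inequivalent.
Placing the ligands in turn and identifying arrangements related by rotation or reflection leaves 10 distinct geometric isomers.
Of these, 10 lack any improper symmetry element and so occur as enantiomeric pairs, giving 10 + 10 = 20 stereoisomers in total.

20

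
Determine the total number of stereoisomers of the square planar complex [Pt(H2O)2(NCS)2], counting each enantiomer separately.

2

In a square planar complex each vertex has one trans partner and two cis neighbours.
Working through the distinct placements yields 2 geometric isomers: H2O cis; H2O trans.
Each arrangement has an internal mirror plane or centre of symmetry, so none is chiral.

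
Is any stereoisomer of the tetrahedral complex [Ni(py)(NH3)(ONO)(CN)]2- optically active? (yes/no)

yes

In a tetrahedral complex all four positions are equivalent and every pair of ligands is adjacent — there is no cis/trans distinction.
Only one geometric arrangement is possible; it has no improper symmetry element, so it exists as a pair of enantiomers (2 stereoisomers).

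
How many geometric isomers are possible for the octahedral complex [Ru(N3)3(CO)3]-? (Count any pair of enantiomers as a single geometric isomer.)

2

Working through the distinct placements yields 2 geometric isomers: N3 mer; N3 fac.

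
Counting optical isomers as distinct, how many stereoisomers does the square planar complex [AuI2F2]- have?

A square has two trans pairs of vertices; adjacent vertices are cis.
Systematic placement gives 2 geometric isomers: I cis; I trans.
Each arrangement has an internal mirror plane or centre of symmetry, so none is chiral.

2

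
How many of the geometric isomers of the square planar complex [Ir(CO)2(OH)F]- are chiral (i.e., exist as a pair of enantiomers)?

Working through the distinct placements yields 2 geometric isomers: CO cis; CO trans.
Each arrangement has an internal mirror plane or centre of symmetry, so none is chiral.

0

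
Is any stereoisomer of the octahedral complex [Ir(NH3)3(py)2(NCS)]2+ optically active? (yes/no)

no

In an octahedral complex each vertex has one trans partner and four cis neighbours.
Systematic placement gives 3 geometric isomers: NH3 mer, py trans; NH3 fac, py cis; NH3 mer, py cis.
Each arrangement has an internal mirror plane or centre of symmetry, so none is chiral.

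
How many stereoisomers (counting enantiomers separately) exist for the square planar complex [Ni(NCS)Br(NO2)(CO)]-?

There are 3 geometric isomers: (Br/NCS trans, CO/NO2 trans); (Br/NO2 trans, CO/NCS trans); (Br/CO trans, NCS/NO2 trans).
Each arrangement has an internal mirror plane or centre of symmetry, so none is chiral.

3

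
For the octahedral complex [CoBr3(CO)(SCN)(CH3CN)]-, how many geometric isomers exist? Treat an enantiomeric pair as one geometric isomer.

In an octahedral complex each vertex has one trans partner and four cis neighbours.
The distinct arrangements are (4 in all): Br mer (3 arrangements); Br fac (chiral).

4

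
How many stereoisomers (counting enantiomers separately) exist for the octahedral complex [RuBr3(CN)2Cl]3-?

An octahedron has six vertices in three trans pairs; every non-trans pair is cis.
There are 3 geometric isomers: Br mer, CN cis; Br mer, CN trans; Br fac, CN cis.
Each arrangement has an internal mirror plane or centre of symmetry, so none is chiral.

3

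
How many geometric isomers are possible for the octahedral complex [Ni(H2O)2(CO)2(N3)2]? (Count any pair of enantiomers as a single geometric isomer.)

In an octahedral complex each vertex has one trans partner and four cis neighbours.
The distinct arrangements are (5 in all): H2O trans, CO trans, N3 trans; H2O cis, CO trans, N3 cis; H2O cis, CO cis, N3 trans; H2O cis, CO cis, N3 cis (chiral); H2O trans, CO cis, N3 cis.

5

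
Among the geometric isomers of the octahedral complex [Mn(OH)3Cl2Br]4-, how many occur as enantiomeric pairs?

The distinct arrangements are (3 in all): OH mer, Cl cis; OH mer, Cl trans; OH fac, Cl cis.
Each arrangement has an internal mirror plane or centre of symmetry, so none is chiral.

0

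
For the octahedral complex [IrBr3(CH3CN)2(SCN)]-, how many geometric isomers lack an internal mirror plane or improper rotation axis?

0

An octahedron has six vertices in three trans pairs; every non-trans pair is cis.
Working through the distinct placements yields 3 geometric isomers: Br mer, CH3CN cis; Br mer, CH3CN trans; Br fac, CH3CN cis.
Each arrangement has an internal mirror plane or centre of symmetry, so none is chiral.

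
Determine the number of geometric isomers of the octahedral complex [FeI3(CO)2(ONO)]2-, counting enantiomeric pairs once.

The distinct arrangements are (3 in all): I mer, CO trans; I fac, CO cis; I mer, CO cis.

3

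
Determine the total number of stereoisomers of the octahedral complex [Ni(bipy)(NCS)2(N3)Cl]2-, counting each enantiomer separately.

The six octahedral sites form three mutually perpendicular trans pairs.
Each bipy is bidentate and must span two cis positions.
The distinct arrangements are (4 in all): NCS cis (3 arrangements, 2 chiral); NCS trans.
Of these, 2 lack any improper symmetry element and so occur as enantiomeric pairs, giving 4 + 2 = 6 stereoisomers in total.

6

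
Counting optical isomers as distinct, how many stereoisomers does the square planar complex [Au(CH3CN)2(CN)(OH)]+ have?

In a square planar complex each vertex has one trans partner and two cis neighbours.
The distinct arrangements are (2 in all): CH3CN cis; CH3CN trans.
Each arrangement has an internal mirror plane or centre of symmetry, so none is chiral.

2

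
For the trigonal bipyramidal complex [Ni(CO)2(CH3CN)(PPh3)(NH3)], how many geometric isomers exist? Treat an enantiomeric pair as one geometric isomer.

In a trigonal bipyramid the two axial positions differ from the three equatorial ones.
Placing the ligands in turn and identifying arrangements related by rotation or reflection leaves 7 distinct geometric isomers.

7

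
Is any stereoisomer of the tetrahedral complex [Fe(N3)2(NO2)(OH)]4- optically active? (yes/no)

no

All four vertices of a tetrahedron are equivalent and mutually adjacent, so cis/trans isomerism cannot arise.
Only one geometric arrangement is possible.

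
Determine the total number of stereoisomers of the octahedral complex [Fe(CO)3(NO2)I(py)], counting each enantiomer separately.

5

An octahedron has six vertices in three trans pairs; every non-trans pair is cis.
There are 4 geometric isomers: CO mer (3 arrangements); CO fac (chiral).
One of these lacks any improper symmetry element and so occurs as an enantiomeric pair, giving 4 + 1 = 5 stereoisomers in total.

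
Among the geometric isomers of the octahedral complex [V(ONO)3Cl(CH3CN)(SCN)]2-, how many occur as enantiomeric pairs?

An octahedron has six vertices in three trans pairs; every non-trans pair is cis.
The distinct arrangements are (4 in all): ONO mer (3 arrangements); ONO fac (chiral).
One of these lacks any improper symmetry element and so occurs as an enantiomeric pair, giving 4 + 1 = 5 stereoisomers in total.

1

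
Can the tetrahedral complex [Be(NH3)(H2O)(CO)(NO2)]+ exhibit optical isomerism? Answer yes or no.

yes

All four vertices of a tetrahedron are equivalent and mutually adjacent, so cis/trans isomerism cannot arise.
Only one geometric arrangement is possible; it has no improper symmetry element, so it exists as a pair of enantiomers (2 stereoisomers).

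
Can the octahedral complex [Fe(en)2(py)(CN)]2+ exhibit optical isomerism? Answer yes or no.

yes

In an octahedral complex each vertex has one trans partner and four cis neighbours.
Each en is bidentate and must span two cis positions.
The distinct arrangements are (2 in all): py and CN mutually cis (chiral); py and CN mutually trans.
One of these lacks any improper symmetry element and so occurs as an enantiomeric pair, giving 2 + 1 = 3 stereoisomers in total.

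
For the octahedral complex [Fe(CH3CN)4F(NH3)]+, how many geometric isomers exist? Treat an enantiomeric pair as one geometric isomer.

2

The six octahedral sites form three mutually perpendicular trans pairs.
The distinct arrangements are (2 in all): F and NH3 mutually trans; F and NH3 mutually cis.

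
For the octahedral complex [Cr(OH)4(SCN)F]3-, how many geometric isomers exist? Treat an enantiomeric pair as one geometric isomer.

2

An octahedron has six vertices in three trans pairs; every non-trans pair is cis.
Working through the distinct placements yields 2 geometric isomers: SCN and F mutually cis; SCN and F mutually trans.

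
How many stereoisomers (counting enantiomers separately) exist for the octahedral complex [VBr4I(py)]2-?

The six octahedral sites form three mutually perpendicular trans pairs.
There are 2 geometric isomers: I and py mutually trans; I and py mutually cis.
Each arrangement has an internal mirror plane or centre of symmetry, so none is chiral.

2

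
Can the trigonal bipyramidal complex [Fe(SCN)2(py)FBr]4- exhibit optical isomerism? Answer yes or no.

In a trigonal bipyramid the two axial positions differ from the three equatorial ones.
Placing the ligands in turn and identifying arrangements related by rotation or reflection leaves 7 distinct geometric isomers.
Of these, 3 lack any improper symmetry element and so occur as enantiomeric pairs, giving 7 + 3 = 10 stereoisomers in total.

yes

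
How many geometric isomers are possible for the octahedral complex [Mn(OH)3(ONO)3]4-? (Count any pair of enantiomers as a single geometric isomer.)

In an octahedral complex each vertex has one trans partner and four cis neighbours.
Working through the distinct placements yields 2 geometric isomers: OH mer; OH fac.

2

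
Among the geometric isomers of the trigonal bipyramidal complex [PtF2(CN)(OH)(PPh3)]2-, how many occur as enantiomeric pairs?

3

A trigonal bipyramid has two axial and three equatorial sites, which are chemically inequivalent.
Exhaustive case analysis gives 7 geometric isomers.
Of these, 3 lack any improper symmetry element and so occur as enantiomeric pairs, giving 7 + 3 = 10 stereoisomers in total.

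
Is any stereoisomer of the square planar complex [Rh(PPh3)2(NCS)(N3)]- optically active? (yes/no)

no

In a square planar complex each vertex has one trans partner and two cis neighbours.
The distinct arrangements are (2 in all): PPh3 cis; PPh3 trans.
Each arrangement has an internal mirror plane or centre of symmetry, so none is chiral.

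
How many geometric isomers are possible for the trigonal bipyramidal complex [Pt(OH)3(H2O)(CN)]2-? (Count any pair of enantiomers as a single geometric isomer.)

A trigonal bipyramid has two axial and three equatorial sites, which are chemically inequivalent.
There are 4 geometric isomers: H2O axial, CN axial; H2O equatorial, CN axial; H2O axial, CN equatorial; H2O equatorial, CN equatorial.

4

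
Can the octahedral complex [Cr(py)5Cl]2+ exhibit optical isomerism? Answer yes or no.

no

The six octahedral sites form three mutually perpendicular trans pairs.
Only one geometric arrangement is possible.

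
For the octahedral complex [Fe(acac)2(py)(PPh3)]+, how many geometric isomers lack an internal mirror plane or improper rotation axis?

Each acac is bidentate and must span two cis positions.
There are 2 geometric isomers: py and PPh3 mutually cis (chiral); py and PPh3 mutually trans.
One of these lacks any improper symmetry element and so occurs as an enantiomeric pair, giving 2 + 1 = 3 stereoisomers in total.

1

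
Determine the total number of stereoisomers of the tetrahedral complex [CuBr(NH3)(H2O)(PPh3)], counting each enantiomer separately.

2

In a tetrahedral complex all four positions are equivalent and every pair of ligands is adjacent — there is no cis/trans distinction.
Only one geometric arrangement is possible; it has no improper symmetry element, so it exists as a pair of enantiomers (2 stereoisomers).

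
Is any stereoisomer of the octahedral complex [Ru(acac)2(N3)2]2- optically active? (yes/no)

yes

In an octahedral complex each vertex has one trans partner and four cis neighbours.
Each acac is bidentate and must span two cis positions.
The distinct arrangements are (2 in all): N3 trans; N3 cis (chiral).
One of these lacks any improper symmetry element and so occurs as an enantiomeric pair, giving 2 + 1 = 3 stereoisomers in total.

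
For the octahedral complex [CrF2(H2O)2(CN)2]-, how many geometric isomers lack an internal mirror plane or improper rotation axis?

1

There are 5 geometric isomers: F trans, H2O trans, CN trans; F cis, H2O cis, CN trans; F cis, H2O trans, CN cis; F cis, H2O cis, CN cis (chiral); F trans, H2O cis, CN cis.
One of these lacks any improper symmetry element and so occurs as an enantiomeric pair, giving 5 + 1 = 6 stereoisomers in total.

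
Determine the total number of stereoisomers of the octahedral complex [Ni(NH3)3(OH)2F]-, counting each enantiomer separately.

Working through the distinct placements yields 3 geometric isomers: NH3 mer, OH trans; NH3 fac, OH cis; NH3 mer, OH cis.
Each arrangement has an internal mirror plane or centre of symmetry, so none is chiral.

3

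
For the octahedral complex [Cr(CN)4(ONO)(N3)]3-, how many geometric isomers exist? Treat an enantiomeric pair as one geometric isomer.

2

The six octahedral sites form three mutually perpendicular trans pairs.
The distinct arrangements are (2 in all): ONO and N3 mutually trans; ONO and N3 mutually cis.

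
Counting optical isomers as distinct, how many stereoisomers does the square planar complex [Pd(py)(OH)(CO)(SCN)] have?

3

A square has two trans pairs of vertices; adjacent vertices are cis.
There are 3 geometric isomers: (CO/SCN trans, OH/py trans); (CO/py trans, OH/SCN trans); (CO/OH trans, SCN/py trans).
Each arrangement has an internal mirror plane or centre of symmetry, so none is chiral.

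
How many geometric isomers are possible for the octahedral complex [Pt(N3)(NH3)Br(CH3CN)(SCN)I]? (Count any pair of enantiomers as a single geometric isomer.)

Exhaustive case analysis gives 15 geometric isomers.

15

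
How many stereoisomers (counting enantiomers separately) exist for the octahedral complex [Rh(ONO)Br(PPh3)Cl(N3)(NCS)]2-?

Systematic enumeration (placing each ligand type in turn and discarding arrangements equivalent by rotation or reflection) gives 15 geometric isomers.
Of these, 15 lack any improper symmetry element and so occur as enantiomeric pairs, giving 15 + 15 = 30 stereoisomers in total.

30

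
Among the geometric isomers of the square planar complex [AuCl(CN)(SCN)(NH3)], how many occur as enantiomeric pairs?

0

A square has two trans pairs of vertices; adjacent vertices are cis.
Systematic placement gives 3 geometric isomers: (CN/NH3 trans, Cl/SCN trans); (CN/SCN trans, Cl/NH3 trans); (CN/Cl trans, NH3/SCN trans).
Each arrangement has an internal mirror plane or centre of symmetry, so none is chiral.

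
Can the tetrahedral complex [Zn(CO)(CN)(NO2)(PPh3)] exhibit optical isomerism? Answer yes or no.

Only one geometric arrangement is possible; it has no improper symmetry element, so it exists as a pair of enantiomers (2 stereoisomers).

yes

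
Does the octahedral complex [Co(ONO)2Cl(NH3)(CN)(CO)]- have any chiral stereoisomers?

In an octahedral complex each vertex has one trans partner and four cis neighbours.
Systematic enumeration (placing each ligand type in turn and discarding arrangements equivalent by rotation or reflection) gives 9 geometric isomers.
Of these, 6 lack any improper symmetry element and so occur as enantiomeric pairs, giving 9 + 6 = 15 stereoisomers in total.

yes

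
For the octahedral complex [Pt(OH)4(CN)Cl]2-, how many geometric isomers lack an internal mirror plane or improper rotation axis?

An octahedron has six vertices in three trans pairs; every non-trans pair is cis.
There are 2 geometric isomers: CN and Cl mutually trans; CN and Cl mutually cis.
Each arrangement has an internal mirror plane or centre of symmetry, so none is chiral.

0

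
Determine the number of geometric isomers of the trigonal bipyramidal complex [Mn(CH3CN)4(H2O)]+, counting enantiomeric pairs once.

2

A trigonal bipyramid has two axial and three equatorial sites, which are chemically inequivalent.
There are 2 geometric isomers: H2O equatorial; H2O axial.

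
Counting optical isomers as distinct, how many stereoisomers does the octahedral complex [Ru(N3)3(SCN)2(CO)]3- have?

The six octahedral sites form three mutually perpendicular trans pairs.
There are 3 geometric isomers: N3 mer, SCN trans; N3 fac, SCN cis; N3 mer, SCN cis.
Each arrangement has an internal mirror plane or centre of symmetry, so none is chiral.

3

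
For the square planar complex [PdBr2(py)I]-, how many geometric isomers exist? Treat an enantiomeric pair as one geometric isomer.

2

Working through the distinct placements yields 2 geometric isomers: Br cis; Br trans.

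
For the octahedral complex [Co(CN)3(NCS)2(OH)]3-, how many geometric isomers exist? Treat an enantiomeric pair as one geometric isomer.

An octahedron has six vertices in three trans pairs; every non-trans pair is cis.
There are 3 geometric isomers: CN mer, NCS cis; CN mer, NCS trans; CN fac, NCS cis.

3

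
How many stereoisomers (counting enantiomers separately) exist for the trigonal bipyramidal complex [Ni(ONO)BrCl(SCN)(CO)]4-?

In a trigonal bipyramid the two axial positions differ from the three equatorial ones.
Systematic enumeration (placing each ligand type in turn and discarding arrangements equivalent by rotation or reflection) gives 10 geometric isomers.
Of these, 10 lack any improper symmetry element and so occur as enantiomeric pairs, giving 10 + 10 = 20 stereoisomers in total.

20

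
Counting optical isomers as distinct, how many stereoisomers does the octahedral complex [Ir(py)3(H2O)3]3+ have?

Working through the distinct placements yields 2 geometric isomers: py mer; py fac.
Each arrangement has an internal mirror plane or centre of symmetry, so none is chiral.

2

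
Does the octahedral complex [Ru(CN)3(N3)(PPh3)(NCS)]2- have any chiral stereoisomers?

yes

An octahedron has six vertices in three trans pairs; every non-trans pair is cis.
Working through the distinct placements yields 4 geometric isomers: CN mer (3 arrangements); CN fac (chiral).
One of these lacks any improper symmetry element and so occurs as an enantiomeric pair, giving 4 + 1 = 5 stereoisomers in total.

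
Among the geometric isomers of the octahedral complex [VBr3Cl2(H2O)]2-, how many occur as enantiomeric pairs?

An octahedron has six vertices in three trans pairs; every non-trans pair is cis.
Systematic placement gives 3 geometric isomers: Br mer, Cl cis; Br mer, Cl trans; Br fac, Cl cis.
Each arrangement has an internal mirror plane or centre of symmetry, so none is chiral.

0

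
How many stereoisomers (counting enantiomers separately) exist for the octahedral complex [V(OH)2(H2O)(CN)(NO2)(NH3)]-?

15

An octahedron has six vertices in three trans pairs; every non-trans pair is cis.
Exhaustive case analysis gives 9 geometric isomers.
Of these, 6 lack any improper symmetry element and so occur as enantiomeric pairs, giving 9 + 6 = 15 stereoisomers in total.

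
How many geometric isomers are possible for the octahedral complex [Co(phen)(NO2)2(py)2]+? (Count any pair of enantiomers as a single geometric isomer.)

In an octahedral complex each vertex has one trans partner and four cis neighbours.
Each phen is bidentate and must span two cis positions.
There are 3 geometric isomers: NO2 trans, py cis; NO2 cis, py trans; NO2 cis, py cis (chiral).

3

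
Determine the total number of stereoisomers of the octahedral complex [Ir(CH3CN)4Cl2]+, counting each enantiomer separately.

2

Systematic placement gives 2 geometric isomers: Cl trans; Cl cis.
Each arrangement has an internal mirror plane or centre of symmetry, so none is chiral.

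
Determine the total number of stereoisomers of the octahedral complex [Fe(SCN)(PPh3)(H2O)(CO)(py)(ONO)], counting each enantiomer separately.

Exhaustive case analysis gives 15 geometric isomers.
Of these, 15 lack any improper symmetry element and so occur as enantiomeric pairs, giving 15 + 15 = 30 stereoisomers in total.

30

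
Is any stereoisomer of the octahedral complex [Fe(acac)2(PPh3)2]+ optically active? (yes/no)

yes

Each acac is bidentate and must span two cis positions.
There are 2 geometric isomers: PPh3 trans; PPh3 cis (chiral).
One of these lacks any improper symmetry element and so occurs as an enantiomeric pair, giving 2 + 1 = 3 stereoisomers in total.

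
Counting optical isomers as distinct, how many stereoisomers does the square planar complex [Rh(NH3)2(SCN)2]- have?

2

Working through the distinct placements yields 2 geometric isomers: NH3 cis; NH3 trans.
Each arrangement has an internal mirror plane or centre of symmetry, so none is chiral.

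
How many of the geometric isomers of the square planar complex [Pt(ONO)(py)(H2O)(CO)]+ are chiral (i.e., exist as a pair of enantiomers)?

The distinct arrangements are (3 in all): (CO/ONO trans, H2O/py trans); (CO/py trans, H2O/ONO trans); (CO/H2O trans, ONO/py trans).
Each arrangement has an internal mirror plane or centre of symmetry, so none is chiral.

0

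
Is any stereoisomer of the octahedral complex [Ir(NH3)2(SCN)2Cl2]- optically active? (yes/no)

In an octahedral complex each vertex has one trans partner and four cis neighbours.
Working through the distinct placements yields 5 geometric isomers: NH3 trans, SCN trans, Cl trans; NH3 cis, SCN cis, Cl trans; NH3 cis, SCN trans, Cl cis; NH3 cis, SCN cis, Cl cis (chiral); NH3 trans, SCN cis, Cl cis.
One of these lacks any improper symmetry element and so occurs as an enantiomeric pair, giving 5 + 1 = 6 stereoisomers in total.

yes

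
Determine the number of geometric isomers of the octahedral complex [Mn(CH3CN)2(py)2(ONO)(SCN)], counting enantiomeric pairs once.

6

An octahedron has six vertices in three trans pairs; every non-trans pair is cis.
There are 6 geometric isomers: CH3CN trans, py trans; CH3CN trans, py cis; CH3CN cis, py trans; CH3CN cis, py cis (3 arrangements, 2 chiral).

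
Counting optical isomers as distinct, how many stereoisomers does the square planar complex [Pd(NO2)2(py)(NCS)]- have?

The distinct arrangements are (2 in all): NO2 cis; NO2 trans.
Each arrangement has an internal mirror plane or centre of symmetry, so none is chiral.

2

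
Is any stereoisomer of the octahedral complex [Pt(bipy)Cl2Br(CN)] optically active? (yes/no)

Each bipy is bidentate and must span two cis positions.
Working through the distinct placements yields 4 geometric isomers: Cl cis (3 arrangements, 2 chiral); Cl trans.
Of these, 2 lack any improper symmetry element and so occur as enantiomeric pairs, giving 4 + 2 = 6 stereoisomers in total.

yes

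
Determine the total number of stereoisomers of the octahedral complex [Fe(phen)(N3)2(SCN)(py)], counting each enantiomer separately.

6

Each phen is bidentate and must span two cis positions.
Systematic placement gives 4 geometric isomers: N3 trans; N3 cis (3 arrangements, 2 chiral).
Of these, 2 lack any improper symmetry element and so occur as enantiomeric pairs, giving 4 + 2 = 6 stereoisomers in total.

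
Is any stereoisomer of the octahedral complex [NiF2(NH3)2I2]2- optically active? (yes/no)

An octahedron has six vertices in three trans pairs; every non-trans pair is cis.
Working through the distinct placements yields 5 geometric isomers: F trans, NH3 trans, I trans; F trans, NH3 cis, I cis; F cis, NH3 trans, I cis; F cis, NH3 cis, I cis (chiral); F cis, NH3 cis, I trans.
One of these lacks any improper symmetry element and so occurs as an enantiomeric pair, giving 5 + 1 = 6 stereoisomers in total.

yes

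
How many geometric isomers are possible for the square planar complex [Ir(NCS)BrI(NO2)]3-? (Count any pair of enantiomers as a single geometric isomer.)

In a square planar complex each vertex has one trans partner and two cis neighbours.
There are 3 geometric isomers: (Br/NCS trans, I/NO2 trans); (Br/NO2 trans, I/NCS trans); (Br/I trans, NCS/NO2 trans).

3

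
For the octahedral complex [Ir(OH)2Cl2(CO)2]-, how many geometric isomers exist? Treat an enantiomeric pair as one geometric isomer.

Systematic placement gives 5 geometric isomers: OH trans, Cl trans, CO trans; OH cis, Cl cis, CO trans; OH trans, Cl cis, CO cis; OH cis, Cl cis, CO cis (chiral); OH cis, Cl trans, CO cis.

5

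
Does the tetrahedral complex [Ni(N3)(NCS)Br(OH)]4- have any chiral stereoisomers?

In a tetrahedral complex all four positions are equivalent and every pair of ligands is adjacent — there is no cis/trans distinction.
Only one geometric arrangement is possible; it has no improper symmetry element, so it exists as a pair of enantiomers (2 stereoisomers).

yes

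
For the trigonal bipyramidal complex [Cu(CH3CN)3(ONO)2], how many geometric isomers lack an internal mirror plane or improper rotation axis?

Working through the distinct placements yields 3 geometric isomers: ONO both equatorial; ONO one axial, one equatorial; ONO both axial.
Each arrangement has an internal mirror plane or centre of symmetry, so none is chiral.

0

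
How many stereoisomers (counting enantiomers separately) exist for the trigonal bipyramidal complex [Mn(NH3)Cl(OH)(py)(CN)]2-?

In a trigonal bipyramid the two axial positions differ from the three equatorial ones.
Placing the ligands in turn and identifying arrangements related by rotation or reflection leaves 10 distinct geometric isomers.
Of these, 10 lack any improper symmetry element and so occur as enantiomeric pairs, giving 10 + 10 = 20 stereoisomers in total.

20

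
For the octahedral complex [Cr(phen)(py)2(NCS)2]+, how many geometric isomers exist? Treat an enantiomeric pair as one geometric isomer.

The six octahedral sites form three mutually perpendicular trans pairs.
Each phen is bidentate and must span two cis positions.
Working through the distinct placements yields 3 geometric isomers: py cis, NCS trans; py trans, NCS cis; py cis, NCS cis (chiral).

3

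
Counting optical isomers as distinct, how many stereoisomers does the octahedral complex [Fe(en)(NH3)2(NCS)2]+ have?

An octahedron has six vertices in three trans pairs; every non-trans pair is cis.
Each en is bidentate and must span two cis positions.
There are 3 geometric isomers: NH3 cis, NCS trans; NH3 cis, NCS cis (chiral); NH3 trans, NCS cis.
One of these lacks any improper symmetry element and so occurs as an enantiomeric pair, giving 3 + 1 = 4 stereoisomers in total.

4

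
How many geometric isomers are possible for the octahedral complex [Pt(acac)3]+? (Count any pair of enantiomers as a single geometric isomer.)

1

Each acac is bidentate and must span two cis positions.
Only one geometric arrangement is possible; it has no improper symmetry element, so it exists as a pair of enantiomers (2 stereoisomers).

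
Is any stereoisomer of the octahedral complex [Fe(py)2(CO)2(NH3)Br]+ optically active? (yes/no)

An octahedron has six vertices in three trans pairs; every non-trans pair is cis.
There are 6 geometric isomers: py trans, CO cis; py cis, CO cis (3 arrangements, 2 chiral); py trans, CO trans; py cis, CO trans.
Of these, 2 lack any improper symmetry element and so occur as enantiomeric pairs, giving 6 + 2 = 8 stereoisomers in total.

yes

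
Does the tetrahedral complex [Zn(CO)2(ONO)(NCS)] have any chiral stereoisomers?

Only one geometric arrangement is possible.

no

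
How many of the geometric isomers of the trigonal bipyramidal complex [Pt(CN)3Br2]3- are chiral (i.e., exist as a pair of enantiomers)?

The distinct arrangements are (3 in all): Br both axial; Br one axial, one equatorial; Br both equatorial.
Each arrangement has an internal mirror plane or centre of symmetry, so none is chiral.

0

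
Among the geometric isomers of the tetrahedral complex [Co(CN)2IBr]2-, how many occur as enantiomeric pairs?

All four vertices of a tetrahedron are equivalent and mutually adjacent, so cis/trans isomerism cannot arise.
Only one geometric arrangement is possible.

0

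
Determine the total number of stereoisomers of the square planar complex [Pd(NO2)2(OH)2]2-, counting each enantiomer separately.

Working through the distinct placements yields 2 geometric isomers: NO2 cis; NO2 trans.
Each arrangement has an internal mirror plane or centre of symmetry, so none is chiral.

2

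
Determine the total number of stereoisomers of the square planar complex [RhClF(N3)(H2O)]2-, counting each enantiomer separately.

3

In a square planar complex each vertex has one trans partner and two cis neighbours.
The distinct arrangements are (3 in all): (Cl/H2O trans, F/N3 trans); (Cl/N3 trans, F/H2O trans); (Cl/F trans, H2O/N3 trans).
Each arrangement has an internal mirror plane or centre of symmetry, so none is chiral.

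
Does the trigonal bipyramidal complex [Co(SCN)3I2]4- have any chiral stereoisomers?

In a trigonal bipyramid the two axial positions differ from the three equatorial ones.
The distinct arrangements are (3 in all): I both axial; I one axial, one equatorial; I both equatorial.
Each arrangement has an internal mirror plane or centre of symmetry, so none is chiral.

no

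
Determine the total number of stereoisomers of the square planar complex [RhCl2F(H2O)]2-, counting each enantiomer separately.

A square has two trans pairs of vertices; adjacent vertices are cis.
Systematic placement gives 2 geometric isomers: Cl cis; Cl trans.
Each arrangement has an internal mirror plane or centre of symmetry, so none is chiral.

2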